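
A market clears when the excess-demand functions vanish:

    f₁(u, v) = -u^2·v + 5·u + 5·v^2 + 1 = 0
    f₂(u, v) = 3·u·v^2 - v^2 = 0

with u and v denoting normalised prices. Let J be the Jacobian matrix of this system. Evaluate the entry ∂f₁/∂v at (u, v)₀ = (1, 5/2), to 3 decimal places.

24.000

∂f₁/∂v = -u^2 + 10·v.
At (1, 5/2) this is 24.000.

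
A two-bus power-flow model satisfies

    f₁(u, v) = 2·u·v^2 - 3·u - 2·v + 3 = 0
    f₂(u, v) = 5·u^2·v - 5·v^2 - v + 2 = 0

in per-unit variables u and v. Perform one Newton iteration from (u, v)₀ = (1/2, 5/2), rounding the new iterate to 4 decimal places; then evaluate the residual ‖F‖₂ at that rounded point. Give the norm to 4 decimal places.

At (1/2, 5/2): F = (2.7500, -28.6250).
Jacobian J = [[2·v^2 - 3, 4·u·v - 2], [10·u·v, 5·u^2 - 10·v - 1]].
At the point, J = [[9.5000, 3.0000], [12.5000, -24.7500]] (det J = -272.6250).
Solving J·Δ = −F gives Δ = (0.0653, -1.1236).
Then the next iterate is (u, v)₁ = (0.5653, 1.3764).
Re-evaluating at (0.5653, 1.3764): F = (0.693196, -6.649545), so ‖F‖₂ = 6.6856.

6.6856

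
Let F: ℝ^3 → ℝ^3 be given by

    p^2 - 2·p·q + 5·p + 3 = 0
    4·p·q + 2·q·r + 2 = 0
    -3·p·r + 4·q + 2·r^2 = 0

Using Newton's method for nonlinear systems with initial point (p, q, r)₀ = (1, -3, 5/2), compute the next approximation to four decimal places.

At (1, -3, 5/2): F = (15.0000, -25.0000, -7.0000).
Jacobian J = [[2·p - 2·q + 5, -2·p, 0], [4·q, 4·p + 2·r, 2·q], [-3·r, 4, -3·p + 4·r]].
At the point, J = [[13.0000, -2.0000, 0.0000], [-12.0000, 9.0000, -6.0000], [-7.5000, 4.0000, 7.0000]] (det J = 873.0000).
Solving J·Δ = −F gives Δ = (-0.9977, 1.0149, -0.6489).
Then the next iterate is (p, q, r)₁ = (0.0023, -1.9851, 1.8511).

(0.0023, -1.9851, 1.8511)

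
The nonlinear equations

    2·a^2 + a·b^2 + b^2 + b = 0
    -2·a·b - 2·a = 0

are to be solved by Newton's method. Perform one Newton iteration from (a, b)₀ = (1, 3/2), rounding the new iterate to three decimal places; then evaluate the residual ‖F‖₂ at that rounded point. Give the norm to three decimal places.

At (1, 3/2): F = (8.000, -5.000).
Jacobian J = [[4·a + b^2, 2·a·b + 2·b + 1], [-2·b - 2, -2·a]].
At the point, J = [[6.250, 7.000], [-5.000, -2.000]] (det J = 22.500).
Solving J·Δ = −F gives Δ = (-0.844, -0.389).
Then the next iterate is (a, b)₁ = (0.156, 1.111).
Re-evaluating at (0.156, 1.111): F = (2.58655, -0.65863), so ‖F‖₂ = 2.669.

2.669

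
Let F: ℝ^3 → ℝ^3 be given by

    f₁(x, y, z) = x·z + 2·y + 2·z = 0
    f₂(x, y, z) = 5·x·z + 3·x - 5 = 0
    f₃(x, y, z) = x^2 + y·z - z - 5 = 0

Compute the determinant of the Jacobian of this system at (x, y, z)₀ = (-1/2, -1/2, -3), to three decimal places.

J = [[z, 2, x + 2], [5·z + 3, 0, 5·x], [2·x, z, y - 1]].
At the point, J = [[-3.000, 2.000, 1.500], [-12.000, 0.000, -2.500], [-1.000, -3.000, -1.500]].
det J = 45.500.

45.500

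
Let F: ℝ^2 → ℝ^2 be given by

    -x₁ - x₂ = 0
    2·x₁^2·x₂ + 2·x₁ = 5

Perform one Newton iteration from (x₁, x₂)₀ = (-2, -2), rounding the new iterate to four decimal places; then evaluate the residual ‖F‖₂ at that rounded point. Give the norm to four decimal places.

28.9660

At (-2, -2): F = (4.0000, -25.0000).
Jacobian J = [[-1, -1], [4·x₁·x₂ + 2, 2·x₁^2]].
At the point, J = [[-1.0000, -1.0000], [18.0000, 8.0000]] (det J = 10.0000).
Solving J·Δ = −F gives Δ = (-0.7000, 4.7000).
Then the next iterate is (x₁, x₂)₁ = (-2.7000, 2.7000).
Re-evaluating at (-2.7000, 2.7000): F = (0.0000, 28.9660), so ‖F‖₂ = 28.9660.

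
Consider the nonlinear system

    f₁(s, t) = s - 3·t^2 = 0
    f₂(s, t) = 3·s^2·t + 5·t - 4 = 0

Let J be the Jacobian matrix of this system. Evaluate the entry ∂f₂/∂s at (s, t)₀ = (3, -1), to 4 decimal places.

-18.0000

∂f₂/∂s = 6·s·t.
At (3, -1) this is -18.0000.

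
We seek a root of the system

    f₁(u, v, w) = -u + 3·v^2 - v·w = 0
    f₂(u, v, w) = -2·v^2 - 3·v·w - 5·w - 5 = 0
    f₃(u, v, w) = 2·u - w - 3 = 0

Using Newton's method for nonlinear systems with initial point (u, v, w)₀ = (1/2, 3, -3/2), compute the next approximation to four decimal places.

(1.0702, 1.5380, -0.8596)

At (1/2, 3, -3/2): F = (31.0000, -2.0000, -0.5000).
Jacobian J = [[-1, 6·v - w, -v], [0, -4·v - 3·w, -3·v - 5], [2, 0, -1]].
At the point, J = [[-1.0000, 19.5000, -3.0000], [0.0000, -7.5000, -14.0000], [2.0000, 0.0000, -1.0000]] (det J = -598.5000).
Solving J·Δ = −F gives Δ = (0.5702, -1.4620, 0.6404).
Then the next iterate is (u, v, w)₁ = (1.0702, 1.5380, -0.8596).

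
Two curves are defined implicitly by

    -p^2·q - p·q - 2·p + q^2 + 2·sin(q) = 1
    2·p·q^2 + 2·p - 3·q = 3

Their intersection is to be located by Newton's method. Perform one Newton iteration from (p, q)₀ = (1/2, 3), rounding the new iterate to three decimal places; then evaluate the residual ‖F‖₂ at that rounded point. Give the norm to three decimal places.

1.655

At (1/2, 3): F = (5.03224, -2.000).
Jacobian J = [[-2·p·q - q - 2, -p^2 - p + 2·q + 2·cos(q)], [2·q^2 + 2, 4·p·q - 3]].
At the point, J = [[-8.000, 3.27002], [20.000, 3.000]] (det J = -89.40030).
Solving J·Δ = −F gives Δ = (0.242, -0.947).
Then the next iterate is (p, q)₁ = (0.742, 2.053).
Re-evaluating at (0.742, 2.053): F = (0.84913, -1.42022), so ‖F‖₂ = 1.655.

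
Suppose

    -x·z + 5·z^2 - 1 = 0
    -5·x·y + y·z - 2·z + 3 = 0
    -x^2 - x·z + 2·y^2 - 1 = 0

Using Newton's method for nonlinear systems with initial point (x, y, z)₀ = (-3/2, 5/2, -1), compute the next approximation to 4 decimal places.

At (-3/2, 5/2, -1): F = (2.5000, 21.2500, 7.7500).
Jacobian J = [[-z, 0, -x + 10·z], [-5·y, -5·x + z, y - 2], [-2·x - z, 4·y, -x]].
At the point, J = [[1.0000, 0.0000, -8.5000], [-12.5000, 6.5000, 0.5000], [4.0000, 10.0000, 1.5000]] (det J = 1288.2500).
Solving J·Δ = −F gives Δ = (1.0605, -1.2620, 0.4189).
Then the next iterate is (x, y, z)₁ = (-0.4395, 1.2380, -0.5811).

(-0.4395, 1.2380, -0.5811)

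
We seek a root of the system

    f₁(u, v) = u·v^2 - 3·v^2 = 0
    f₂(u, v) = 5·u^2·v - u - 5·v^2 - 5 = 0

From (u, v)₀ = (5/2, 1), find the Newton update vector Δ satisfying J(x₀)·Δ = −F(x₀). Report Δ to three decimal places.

At (5/2, 1): F = (-0.500, 18.750).
Jacobian J = [[v^2, 2·u·v - 6·v], [10·u·v - 1, 5·u^2 - 10·v]].
At the point, J = [[1.000, -1.000], [24.000, 21.250]] (det J = 45.250).
Solving J·Δ = −F gives Δ = (-0.180, -0.680).

(-0.180, -0.680)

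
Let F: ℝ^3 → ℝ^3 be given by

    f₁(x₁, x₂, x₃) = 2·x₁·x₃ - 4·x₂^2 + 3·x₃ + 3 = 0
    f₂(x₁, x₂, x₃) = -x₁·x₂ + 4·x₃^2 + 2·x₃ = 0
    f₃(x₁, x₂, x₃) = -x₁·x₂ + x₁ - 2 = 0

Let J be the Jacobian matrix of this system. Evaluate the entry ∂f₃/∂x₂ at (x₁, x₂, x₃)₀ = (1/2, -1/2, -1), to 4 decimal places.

∂f₃/∂x₂ = -x₁.
At (1/2, -1/2, -1) this is -0.5000.

-0.5000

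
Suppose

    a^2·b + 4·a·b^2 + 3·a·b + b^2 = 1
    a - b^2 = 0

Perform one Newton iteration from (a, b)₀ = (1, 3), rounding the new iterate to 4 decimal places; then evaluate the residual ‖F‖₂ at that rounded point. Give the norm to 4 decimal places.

15.5303

At (1, 3): F = (56.0000, -8.0000).
Jacobian J = [[2·a·b + 4·b^2 + 3·b, a^2 + 8·a·b + 3·a + 2·b], [1, -2·b]].
At the point, J = [[51.0000, 34.0000], [1.0000, -6.0000]] (det J = -340.0000).
Solving J·Δ = −F gives Δ = (-0.1882, -1.3647).
Then the next iterate is (a, b)₁ = (0.8118, 1.6353).
Re-evaluating at (0.8118, 1.6353): F = (15.418192, -1.862406), so ‖F‖₂ = 15.5303.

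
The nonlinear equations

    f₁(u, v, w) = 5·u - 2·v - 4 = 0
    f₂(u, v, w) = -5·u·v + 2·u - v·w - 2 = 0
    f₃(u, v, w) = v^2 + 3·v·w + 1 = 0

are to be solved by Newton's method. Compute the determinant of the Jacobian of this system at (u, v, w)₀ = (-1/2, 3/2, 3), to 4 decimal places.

29.2500

J = [[5, -2, 0], [-5·v + 2, -5·u - w, -v], [0, 2·v + 3·w, 3·v]].
At the point, J = [[5.0000, -2.0000, 0.0000], [-5.5000, -0.5000, -1.5000], [0.0000, 12.0000, 4.5000]].
det J = 29.2500.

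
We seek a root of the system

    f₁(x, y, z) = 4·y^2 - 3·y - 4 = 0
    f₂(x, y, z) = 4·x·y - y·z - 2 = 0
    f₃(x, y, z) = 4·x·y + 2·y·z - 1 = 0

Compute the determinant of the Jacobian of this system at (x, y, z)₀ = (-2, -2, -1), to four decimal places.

J = [[0, 8·y - 3, 0], [4·y, 4·x - z, -y], [4·y, 4·x + 2·z, 2·y]].
At the point, J = [[0.0000, -19.0000, 0.0000], [-8.0000, -7.0000, 2.0000], [-8.0000, -10.0000, -4.0000]].
det J = 912.0000.

912.0000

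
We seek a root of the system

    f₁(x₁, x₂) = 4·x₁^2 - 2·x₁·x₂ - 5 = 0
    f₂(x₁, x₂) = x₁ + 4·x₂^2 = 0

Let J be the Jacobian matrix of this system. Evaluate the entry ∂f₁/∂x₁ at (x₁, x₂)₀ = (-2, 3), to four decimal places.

-22.0000

∂f₁/∂x₁ = 8·x₁ - 2·x₂.
At (-2, 3) this is -22.0000.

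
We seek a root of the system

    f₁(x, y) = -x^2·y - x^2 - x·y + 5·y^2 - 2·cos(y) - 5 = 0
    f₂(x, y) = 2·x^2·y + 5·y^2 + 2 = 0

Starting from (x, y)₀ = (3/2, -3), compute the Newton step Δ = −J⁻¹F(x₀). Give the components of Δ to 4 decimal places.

(-0.1899, 1.4478)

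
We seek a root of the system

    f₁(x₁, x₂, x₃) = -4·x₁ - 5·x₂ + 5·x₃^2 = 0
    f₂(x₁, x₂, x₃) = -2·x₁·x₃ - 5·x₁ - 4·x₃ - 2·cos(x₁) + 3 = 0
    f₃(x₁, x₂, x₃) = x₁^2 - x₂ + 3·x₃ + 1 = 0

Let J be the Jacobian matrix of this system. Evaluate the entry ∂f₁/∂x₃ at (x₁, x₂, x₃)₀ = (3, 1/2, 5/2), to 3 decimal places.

25.000

∂f₁/∂x₃ = 10·x₃.
At (3, 1/2, 5/2) this is 25.000.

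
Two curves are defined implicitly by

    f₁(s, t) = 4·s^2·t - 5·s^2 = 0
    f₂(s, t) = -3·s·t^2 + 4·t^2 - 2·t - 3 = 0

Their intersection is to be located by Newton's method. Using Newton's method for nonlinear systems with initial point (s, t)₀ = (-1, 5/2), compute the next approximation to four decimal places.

(-0.9137, 1.4657)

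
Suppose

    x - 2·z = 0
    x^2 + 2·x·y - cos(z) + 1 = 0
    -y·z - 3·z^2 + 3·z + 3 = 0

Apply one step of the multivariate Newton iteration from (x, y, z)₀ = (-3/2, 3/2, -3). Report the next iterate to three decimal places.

At (-3/2, 3/2, -3): F = (4.500, -0.26001, -28.500).
Jacobian J = [[1, 0, -2], [2·x + 2·y, 2·x, sin(z)], [0, -z, -y - 6·z + 3]].
At the point, J = [[1.000, 0.000, -2.000], [0.000, -3.000, -0.14112], [0.000, 3.000, 19.500]] (det J = -58.07664).
Solving J·Δ = −F gives Δ = (-1.529, -0.157, 1.486).
Then the next iterate is (x, y, z)₁ = (-3.029, 1.343, -1.514).

(-3.029, 1.343, -1.514)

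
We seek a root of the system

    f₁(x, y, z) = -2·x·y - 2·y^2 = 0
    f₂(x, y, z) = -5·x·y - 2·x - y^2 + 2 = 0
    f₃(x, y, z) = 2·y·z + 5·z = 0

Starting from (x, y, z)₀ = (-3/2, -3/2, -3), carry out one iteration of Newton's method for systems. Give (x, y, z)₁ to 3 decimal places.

At (-3/2, -3/2, -3): F = (-9.000, -8.500, -6.000).
Jacobian J = [[-2·y, -2·x - 4·y, 0], [-5·y - 2, -5·x - 2·y, 0], [0, 2·z, 2·y + 5]].
At the point, J = [[3.000, 9.000, 0.000], [5.500, 10.500, 0.000], [0.000, -6.000, 2.000]] (det J = -36.000).
Solving J·Δ = −F gives Δ = (-1.000, 1.333, 7.000).
Then the next iterate is (x, y, z)₁ = (-2.500, -0.167, 4.000).

(-2.500, -0.167, 4.000)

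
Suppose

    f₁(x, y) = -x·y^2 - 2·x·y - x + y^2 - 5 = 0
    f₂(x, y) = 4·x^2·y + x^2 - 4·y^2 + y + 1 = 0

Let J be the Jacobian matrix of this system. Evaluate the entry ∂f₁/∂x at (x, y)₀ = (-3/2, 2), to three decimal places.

∂f₁/∂x = -y^2 - 2·y - 1.
At (-3/2, 2) this is -9.000.

-9.000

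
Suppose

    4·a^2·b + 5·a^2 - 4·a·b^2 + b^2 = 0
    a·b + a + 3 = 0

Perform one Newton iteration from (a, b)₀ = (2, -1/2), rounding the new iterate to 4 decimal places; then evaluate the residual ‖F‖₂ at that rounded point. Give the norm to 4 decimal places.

1521.3687

At (2, -1/2): F = (10.2500, 4.0000).
Jacobian J = [[8·a·b + 10·a - 4·b^2, 4·a^2 - 8·a·b + 2·b], [b + 1, a]].
At the point, J = [[11.0000, 23.0000], [0.5000, 2.0000]] (det J = 10.5000).
Solving J·Δ = −F gives Δ = (6.8095, -3.7024).
Then the next iterate is (a, b)₁ = (8.8095, -4.2024).
Re-evaluating at (8.8095, -4.2024): F = (-1521.159810, -25.211543), so ‖F‖₂ = 1521.3687.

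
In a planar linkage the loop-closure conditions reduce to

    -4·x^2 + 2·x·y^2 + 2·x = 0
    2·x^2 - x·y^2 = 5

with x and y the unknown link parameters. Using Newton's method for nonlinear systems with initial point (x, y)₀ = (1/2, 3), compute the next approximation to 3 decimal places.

(5.000, -10.500)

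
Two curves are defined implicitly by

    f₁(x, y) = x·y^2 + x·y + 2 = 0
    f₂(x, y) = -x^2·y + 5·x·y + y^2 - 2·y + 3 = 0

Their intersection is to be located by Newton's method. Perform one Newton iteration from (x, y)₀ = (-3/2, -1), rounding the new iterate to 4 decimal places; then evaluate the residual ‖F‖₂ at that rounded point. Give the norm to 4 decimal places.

10.6688

At (-3/2, -1): F = (2.0000, 15.7500).
Jacobian J = [[y^2 + y, 2·x·y + x], [-2·x·y + 5·y, -x^2 + 5·x + 2·y - 2]].
At the point, J = [[0.0000, 1.5000], [-8.0000, -13.7500]] (det J = 12.0000).
Solving J·Δ = −F gives Δ = (4.2604, -1.3333).
Then the next iterate is (x, y)₁ = (2.7604, -2.3333).
Re-evaluating at (2.7604, -2.3333): F = (10.587574, -1.314019), so ‖F‖₂ = 10.6688.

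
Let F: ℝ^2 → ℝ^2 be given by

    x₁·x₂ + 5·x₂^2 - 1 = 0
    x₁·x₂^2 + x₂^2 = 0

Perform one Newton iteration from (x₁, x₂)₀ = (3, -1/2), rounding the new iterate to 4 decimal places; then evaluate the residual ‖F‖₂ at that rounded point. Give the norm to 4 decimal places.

0.2829

At (3, -1/2): F = (-1.2500, 1.0000).
Jacobian J = [[x₂, x₁ + 10·x₂], [x₂^2, 2·x₁·x₂ + 2·x₂]].
At the point, J = [[-0.5000, -2.0000], [0.2500, -4.0000]] (det J = 2.5000).
Solving J·Δ = −F gives Δ = (-2.8000, 0.0750).
Then the next iterate is (x₁, x₂)₁ = (0.2000, -0.4250).
Re-evaluating at (0.2000, -0.4250): F = (-0.181875, 0.216750), so ‖F‖₂ = 0.2829.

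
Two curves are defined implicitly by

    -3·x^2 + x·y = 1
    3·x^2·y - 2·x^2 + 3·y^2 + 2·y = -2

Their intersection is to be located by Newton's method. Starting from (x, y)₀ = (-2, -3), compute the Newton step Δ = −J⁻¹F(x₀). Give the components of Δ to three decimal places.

(0.269, -2.288)

At (-2, -3): F = (-7.000, -21.000).
Jacobian J = [[-6·x + y, x], [6·x·y - 4·x, 3·x^2 + 6·y + 2]].
At the point, J = [[9.000, -2.000], [44.000, -4.000]] (det J = 52.000).
Solving J·Δ = −F gives Δ = (0.269, -2.288).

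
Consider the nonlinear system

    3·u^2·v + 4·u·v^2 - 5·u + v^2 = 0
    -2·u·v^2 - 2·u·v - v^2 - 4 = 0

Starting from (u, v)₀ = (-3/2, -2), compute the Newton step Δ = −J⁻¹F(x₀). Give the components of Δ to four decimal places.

At (-3/2, -2): F = (-26.0000, -2.0000).
Jacobian J = [[6·u·v + 4·v^2 - 5, 3·u^2 + 8·u·v + 2·v], [-2·v^2 - 2·v, -4·u·v - 2·u - 2·v]].
At the point, J = [[29.0000, 26.7500], [-4.0000, -5.0000]] (det J = -38.0000).
Solving J·Δ = −F gives Δ = (4.8289, -4.2632).

(4.8289, -4.2632)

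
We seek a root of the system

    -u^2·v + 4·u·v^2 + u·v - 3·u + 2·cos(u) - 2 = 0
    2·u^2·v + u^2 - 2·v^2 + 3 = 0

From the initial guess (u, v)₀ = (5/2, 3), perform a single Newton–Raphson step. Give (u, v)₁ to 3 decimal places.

(1.692, 2.082)

At (5/2, 3): F = (67.64771, 28.750).
Jacobian J = [[-2·u·v + 4·v^2 + v - 2·sin(u) - 3, -u^2 + 8·u·v + u], [4·u·v + 2·u, 2·u^2 - 4·v]].
At the point, J = [[19.80306, 56.250], [35.000, 0.500]] (det J = -1958.84847).
Solving J·Δ = −F gives Δ = (-0.808, -0.918).
Then the next iterate is (u, v)₁ = (1.692, 2.082).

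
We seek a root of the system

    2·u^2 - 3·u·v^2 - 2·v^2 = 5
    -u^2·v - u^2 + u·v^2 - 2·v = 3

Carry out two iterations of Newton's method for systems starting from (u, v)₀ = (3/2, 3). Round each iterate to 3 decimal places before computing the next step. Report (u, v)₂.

(-0.727, -0.112)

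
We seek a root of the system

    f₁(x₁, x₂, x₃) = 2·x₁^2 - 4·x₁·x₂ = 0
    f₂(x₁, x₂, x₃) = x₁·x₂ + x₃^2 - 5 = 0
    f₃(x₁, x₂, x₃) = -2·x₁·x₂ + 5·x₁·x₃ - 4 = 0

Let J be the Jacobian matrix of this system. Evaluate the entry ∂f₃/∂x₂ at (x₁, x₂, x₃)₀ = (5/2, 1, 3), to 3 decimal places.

-5.000

∂f₃/∂x₂ = -2·x₁.
At (5/2, 1, 3) this is -5.000.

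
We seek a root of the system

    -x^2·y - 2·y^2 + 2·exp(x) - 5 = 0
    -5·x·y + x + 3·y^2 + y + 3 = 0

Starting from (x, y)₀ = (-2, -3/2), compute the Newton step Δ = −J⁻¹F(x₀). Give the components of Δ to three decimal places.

(0.388, 2.726)

At (-2, -3/2): F = (-3.22933, -8.750).
Jacobian J = [[-2·x·y + 2·exp(x), -x^2 - 4·y], [-5·y + 1, -5·x + 6·y + 1]].
At the point, J = [[-5.72933, 2.000], [8.500, 2.000]] (det J = -28.45866).
Solving J·Δ = −F gives Δ = (0.388, 2.726).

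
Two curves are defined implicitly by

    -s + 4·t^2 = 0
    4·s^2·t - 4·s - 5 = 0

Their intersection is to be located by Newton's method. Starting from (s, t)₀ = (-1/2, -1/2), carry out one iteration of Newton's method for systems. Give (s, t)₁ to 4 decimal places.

(-1.8889, 0.2222)

At (-1/2, -1/2): F = (1.5000, -3.5000).
Jacobian J = [[-1, 8·t], [8·s·t - 4, 4·s^2]].
At the point, J = [[-1.0000, -4.0000], [-2.0000, 1.0000]] (det J = -9.0000).
Solving J·Δ = −F gives Δ = (-1.3889, 0.7222).
Then the next iterate is (s, t)₁ = (-1.8889, 0.2222).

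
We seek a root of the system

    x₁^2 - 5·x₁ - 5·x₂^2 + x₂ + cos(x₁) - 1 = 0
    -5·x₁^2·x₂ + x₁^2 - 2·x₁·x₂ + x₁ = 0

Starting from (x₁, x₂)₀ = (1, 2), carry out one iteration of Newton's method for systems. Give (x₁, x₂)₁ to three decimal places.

At (1, 2): F = (-22.45970, -12.000).
Jacobian J = [[2·x₁ - sin(x₁) - 5, -10·x₂ + 1], [-10·x₁·x₂ + 2·x₁ - 2·x₂ + 1, -5·x₁^2 - 2·x₁]].
At the point, J = [[-3.84147, -19.000], [-21.000, -7.000]] (det J = -372.10970).
Solving J·Δ = −F gives Δ = (-0.190, -1.144).
Then the next iterate is (x₁, x₂)₁ = (0.810, 0.856).

(0.810, 0.856)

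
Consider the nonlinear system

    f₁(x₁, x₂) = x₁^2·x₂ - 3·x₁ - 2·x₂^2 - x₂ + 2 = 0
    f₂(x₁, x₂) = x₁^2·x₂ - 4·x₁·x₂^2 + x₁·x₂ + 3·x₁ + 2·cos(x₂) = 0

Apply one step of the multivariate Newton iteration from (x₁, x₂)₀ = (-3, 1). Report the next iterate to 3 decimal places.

At (-3, 1): F = (17.000, 10.08060).
Jacobian J = [[2·x₁·x₂ - 3, x₁^2 - 4·x₂ - 1], [2·x₁·x₂ - 4·x₂^2 + x₂ + 3, x₁^2 - 8·x₁·x₂ + x₁ - 2·sin(x₂)]].
At the point, J = [[-9.000, 4.000], [-6.000, 28.31706]] (det J = -230.85352).
Solving J·Δ = −F gives Δ = (1.911, 0.049).
Then the next iterate is (x₁, x₂)₁ = (-1.089, 1.049).

(-1.089, 1.049)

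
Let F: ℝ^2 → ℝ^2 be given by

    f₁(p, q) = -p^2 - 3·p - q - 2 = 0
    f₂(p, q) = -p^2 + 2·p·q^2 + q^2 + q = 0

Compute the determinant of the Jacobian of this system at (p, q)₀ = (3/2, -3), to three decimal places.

J = [[-2·p - 3, -1], [-2·p + 2·q^2, 4·p·q + 2·q + 1]].
At the point, J = [[-6.000, -1.000], [15.000, -23.000]].
det J = 153.000.

153.000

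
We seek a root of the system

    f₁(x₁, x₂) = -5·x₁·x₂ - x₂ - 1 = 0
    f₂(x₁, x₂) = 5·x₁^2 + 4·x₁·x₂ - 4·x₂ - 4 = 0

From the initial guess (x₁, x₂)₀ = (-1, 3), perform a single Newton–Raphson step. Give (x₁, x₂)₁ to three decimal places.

(-1.036, 0.116)

At (-1, 3): F = (11.000, -23.000).
Jacobian J = [[-5·x₂, -5·x₁ - 1], [10·x₁ + 4·x₂, 4·x₁ - 4]].
At the point, J = [[-15.000, 4.000], [2.000, -8.000]] (det J = 112.000).
Solving J·Δ = −F gives Δ = (-0.036, -2.884).
Then the next iterate is (x₁, x₂)₁ = (-1.036, 0.116).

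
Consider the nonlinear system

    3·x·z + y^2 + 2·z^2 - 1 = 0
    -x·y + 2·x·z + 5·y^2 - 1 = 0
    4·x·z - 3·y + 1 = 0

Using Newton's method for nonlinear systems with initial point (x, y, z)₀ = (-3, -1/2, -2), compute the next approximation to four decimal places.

(0.3252, -2.1748, -1.5898)

At (-3, -1/2, -2): F = (25.2500, 10.7500, 26.5000).
Jacobian J = [[3·z, 2·y, 3·x + 4·z], [-y + 2·z, -x + 10·y, 2·x], [4·z, -3, 4·x]].
At the point, J = [[-6.0000, -1.0000, -17.0000], [-3.5000, -2.0000, -6.0000], [-8.0000, -3.0000, -12.0000]] (det J = 51.5000).
Solving J·Δ = −F gives Δ = (3.3252, -1.6748, 0.4102).
Then the next iterate is (x, y, z)₁ = (0.3252, -2.1748, -1.5898).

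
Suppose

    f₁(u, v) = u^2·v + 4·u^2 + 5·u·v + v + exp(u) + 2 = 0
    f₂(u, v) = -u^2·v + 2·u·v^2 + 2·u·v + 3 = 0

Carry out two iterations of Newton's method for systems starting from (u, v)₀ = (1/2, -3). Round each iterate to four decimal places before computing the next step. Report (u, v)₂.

(-3.8270, 2.8380)

At (1/2, -3): F = (-6.601279, 9.7500).
Jacobian J = [[2·u·v + 8·u + 5·v + exp(u), u^2 + 5·u + 1], [-2·u·v + 2·v^2 + 2·v, -u^2 + 4·u·v + 2·u]].
At the point, J = [[-12.351279, 3.7500], [15.0000, -5.2500]] (det J = 8.594213).
Solving J·Δ = −F gives Δ = (0.2218, 2.4907).
Then the next iterate is (u, v)₁ = (0.7218, -0.5093).
Round to (0.7218, -0.5093) and repeat: F = (3.529409, 2.904568), J = [[4.550809, 5.129995], [0.235398, -0.547846]].
Δ = (-4.5488, 3.3473), so (u, v)₂ = (-3.8270, 2.8380).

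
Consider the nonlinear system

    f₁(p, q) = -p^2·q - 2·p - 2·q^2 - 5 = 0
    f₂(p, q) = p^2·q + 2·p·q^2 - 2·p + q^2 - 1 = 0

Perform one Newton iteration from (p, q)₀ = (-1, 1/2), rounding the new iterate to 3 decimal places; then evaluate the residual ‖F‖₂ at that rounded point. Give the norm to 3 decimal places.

At (-1, 1/2): F = (-4.000, 1.250).
Jacobian J = [[-2·p·q - 2, -p^2 - 4·q], [2·p·q + 2·q^2 - 2, p^2 + 4·p·q + 2·q]].
At the point, J = [[-1.000, -3.000], [-2.500, 0.000]] (det J = -7.500).
Solving J·Δ = −F gives Δ = (0.500, -1.500).
Then the next iterate is (p, q)₁ = (-0.500, -1.000).
Re-evaluating at (-0.500, -1.000): F = (-5.750, -0.250), so ‖F‖₂ = 5.755.

5.755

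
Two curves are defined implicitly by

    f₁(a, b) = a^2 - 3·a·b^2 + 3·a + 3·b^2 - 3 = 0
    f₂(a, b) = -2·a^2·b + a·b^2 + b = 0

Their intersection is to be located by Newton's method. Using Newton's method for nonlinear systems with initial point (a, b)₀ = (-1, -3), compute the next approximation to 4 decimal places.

At (-1, -3): F = (49.0000, -6.0000).
Jacobian J = [[2·a - 3·b^2 + 3, -6·a·b + 6·b], [-4·a·b + b^2, -2·a^2 + 2·a·b + 1]].
At the point, J = [[-26.0000, -36.0000], [-3.0000, 5.0000]] (det J = -238.0000).
Solving J·Δ = −F gives Δ = (0.1218, 1.2731).
Then the next iterate is (a, b)₁ = (-0.8782, -1.7269).

(-0.8782, -1.7269)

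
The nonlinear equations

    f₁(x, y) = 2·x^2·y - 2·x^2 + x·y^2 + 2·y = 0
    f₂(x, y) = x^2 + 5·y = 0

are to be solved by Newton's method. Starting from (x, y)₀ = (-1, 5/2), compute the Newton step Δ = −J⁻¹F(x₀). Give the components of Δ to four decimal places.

(29.6667, 9.1667)

At (-1, 5/2): F = (1.7500, 13.5000).
Jacobian J = [[4·x·y - 4·x + y^2, 2·x^2 + 2·x·y + 2], [2·x, 5]].
At the point, J = [[0.2500, -1.0000], [-2.0000, 5.0000]] (det J = -0.7500).
Solving J·Δ = −F gives Δ = (29.6667, 9.1667).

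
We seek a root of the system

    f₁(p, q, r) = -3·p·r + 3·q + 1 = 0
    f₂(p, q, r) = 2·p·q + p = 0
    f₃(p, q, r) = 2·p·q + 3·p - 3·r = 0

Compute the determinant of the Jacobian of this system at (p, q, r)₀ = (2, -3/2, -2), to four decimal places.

-42.0000

J = [[-3·r, 3, -3·p], [2·q + 1, 2·p, 0], [2·q + 3, 2·p, -3]].
At the point, J = [[6.0000, 3.0000, -6.0000], [-2.0000, 4.0000, 0.0000], [0.0000, 4.0000, -3.0000]].
det J = -42.0000.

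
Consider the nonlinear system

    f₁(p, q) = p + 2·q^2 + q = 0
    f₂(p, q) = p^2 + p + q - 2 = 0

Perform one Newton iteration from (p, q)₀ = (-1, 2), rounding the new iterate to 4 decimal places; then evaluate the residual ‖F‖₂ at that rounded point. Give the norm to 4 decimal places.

At (-1, 2): F = (9.0000, 0.0000).
Jacobian J = [[1, 4·q + 1], [2·p + 1, 1]].
At the point, J = [[1.0000, 9.0000], [-1.0000, 1.0000]] (det J = 10.0000).
Solving J·Δ = −F gives Δ = (-0.9000, -0.9000).
Then the next iterate is (p, q)₁ = (-1.9000, 1.1000).
Re-evaluating at (-1.9000, 1.1000): F = (1.6200, 0.8100), so ‖F‖₂ = 1.8112.

1.8112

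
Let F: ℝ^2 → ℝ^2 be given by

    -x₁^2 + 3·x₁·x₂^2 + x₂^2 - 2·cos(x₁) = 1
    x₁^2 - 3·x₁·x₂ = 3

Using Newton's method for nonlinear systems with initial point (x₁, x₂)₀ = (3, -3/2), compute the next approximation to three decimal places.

(1.513, -1.069)

At (3, -3/2): F = (14.47998, 19.500).
Jacobian J = [[-2·x₁ + 3·x₂^2 + 2·sin(x₁), 6·x₁·x₂ + 2·x₂], [2·x₁ - 3·x₂, -3·x₁]].
At the point, J = [[1.03224, -30.000], [10.500, -9.000]] (det J = 305.70984).
Solving J·Δ = −F gives Δ = (-1.487, 0.431).
Then the next iterate is (x₁, x₂)₁ = (1.513, -1.069).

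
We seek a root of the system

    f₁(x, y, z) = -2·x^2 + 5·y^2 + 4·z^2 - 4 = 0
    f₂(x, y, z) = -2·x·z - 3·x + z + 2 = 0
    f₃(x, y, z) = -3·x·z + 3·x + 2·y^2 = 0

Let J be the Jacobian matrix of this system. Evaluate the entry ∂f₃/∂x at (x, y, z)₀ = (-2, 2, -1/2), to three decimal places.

4.500

∂f₃/∂x = -3·z + 3.
At (-2, 2, -1/2) this is 4.500.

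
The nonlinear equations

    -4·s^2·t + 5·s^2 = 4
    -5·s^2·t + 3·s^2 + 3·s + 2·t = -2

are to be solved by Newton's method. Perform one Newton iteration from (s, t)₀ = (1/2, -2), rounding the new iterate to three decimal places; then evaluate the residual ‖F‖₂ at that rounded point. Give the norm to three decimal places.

0.792

At (1/2, -2): F = (-0.750, 2.750).
Jacobian J = [[-8·s·t + 10·s, -4·s^2], [-10·s·t + 6·s + 3, -5·s^2 + 2]].
At the point, J = [[13.000, -1.000], [16.000, 0.750]] (det J = 25.750).
Solving J·Δ = −F gives Δ = (-0.085, -1.854).
Then the next iterate is (s, t)₁ = (0.415, -3.854).
Re-evaluating at (0.415, -3.854): F = (-0.48385, -0.62755), so ‖F‖₂ = 0.792.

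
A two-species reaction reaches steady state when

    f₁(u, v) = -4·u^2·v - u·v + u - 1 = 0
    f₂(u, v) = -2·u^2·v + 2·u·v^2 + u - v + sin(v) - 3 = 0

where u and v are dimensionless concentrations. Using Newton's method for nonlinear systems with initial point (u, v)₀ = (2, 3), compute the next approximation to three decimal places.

At (2, 3): F = (-53.000, 8.14112).
Jacobian J = [[-8·u·v - v + 1, -4·u^2 - u], [-4·u·v + 2·v^2 + 1, -2·u^2 + 4·u·v + cos(v) - 1]].
At the point, J = [[-50.000, -18.000], [-5.000, 14.01001]] (det J = -790.50038).
Solving J·Δ = −F gives Δ = (-0.754, -0.850).
Then the next iterate is (u, v)₁ = (1.246, 2.150).

(1.246, 2.150)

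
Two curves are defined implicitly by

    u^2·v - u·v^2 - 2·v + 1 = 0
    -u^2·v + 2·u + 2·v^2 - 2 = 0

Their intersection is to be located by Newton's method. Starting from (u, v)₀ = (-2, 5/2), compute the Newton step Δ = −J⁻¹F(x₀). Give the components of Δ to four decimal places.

(0.6335, -0.6837)

At (-2, 5/2): F = (18.5000, -3.5000).
Jacobian J = [[2·u·v - v^2, u^2 - 2·u·v - 2], [-2·u·v + 2, -u^2 + 4·v]].
At the point, J = [[-16.2500, 12.0000], [12.0000, 6.0000]] (det J = -241.5000).
Solving J·Δ = −F gives Δ = (0.6335, -0.6837).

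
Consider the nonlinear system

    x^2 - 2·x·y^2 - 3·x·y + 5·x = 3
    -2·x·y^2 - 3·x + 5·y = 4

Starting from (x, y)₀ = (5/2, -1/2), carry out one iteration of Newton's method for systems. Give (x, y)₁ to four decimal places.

(1.0741, 0.5259)

At (5/2, -1/2): F = (18.2500, -15.2500).
Jacobian J = [[2·x - 2·y^2 - 3·y + 5, -4·x·y - 3·x], [-2·y^2 - 3, -4·x·y + 5]].
At the point, J = [[11.0000, -2.5000], [-3.5000, 10.0000]] (det J = 101.2500).
Solving J·Δ = −F gives Δ = (-1.4259, 1.0259).
Then the next iterate is (x, y)₁ = (1.0741, 0.5259).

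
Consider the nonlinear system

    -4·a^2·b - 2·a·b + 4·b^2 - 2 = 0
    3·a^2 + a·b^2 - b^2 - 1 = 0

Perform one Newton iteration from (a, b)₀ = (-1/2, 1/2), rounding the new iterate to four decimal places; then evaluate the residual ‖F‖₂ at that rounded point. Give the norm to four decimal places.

0.4246

At (-1/2, 1/2): F = (-1.0000, -0.6250).
Jacobian J = [[-8·a·b - 2·b, -4·a^2 - 2·a + 8·b], [6·a + b^2, 2·a·b - 2·b]].
At the point, J = [[1.0000, 4.0000], [-2.7500, -1.5000]] (det J = 9.5000).
Solving J·Δ = −F gives Δ = (-0.4211, 0.3553).
Then the next iterate is (a, b)₁ = (-0.9211, 0.8553).
Re-evaluating at (-0.9211, 0.8553): F = (-0.400846, 0.139918), so ‖F‖₂ = 0.4246.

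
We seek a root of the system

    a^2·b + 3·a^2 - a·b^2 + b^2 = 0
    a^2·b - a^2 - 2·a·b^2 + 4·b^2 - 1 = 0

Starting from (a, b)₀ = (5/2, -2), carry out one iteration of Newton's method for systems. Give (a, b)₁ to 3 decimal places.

(1.495, -1.938)

At (5/2, -2): F = (0.250, -23.750).
Jacobian J = [[2·a·b + 6·a - b^2, a^2 - 2·a·b + 2·b], [2·a·b - 2·a - 2·b^2, a^2 - 4·a·b + 8·b]].
At the point, J = [[1.000, 12.250], [-23.000, 10.250]] (det J = 292.000).
Solving J·Δ = −F gives Δ = (-1.005, 0.062).
Then the next iterate is (a, b)₁ = (1.495, -1.938).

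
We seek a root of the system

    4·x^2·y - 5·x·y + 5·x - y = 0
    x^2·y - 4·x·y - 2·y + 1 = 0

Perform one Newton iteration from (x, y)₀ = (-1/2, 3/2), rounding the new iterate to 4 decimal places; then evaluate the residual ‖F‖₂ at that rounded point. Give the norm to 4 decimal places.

At (-1/2, 3/2): F = (1.2500, 1.3750).
Jacobian J = [[8·x·y - 5·y + 5, 4·x^2 - 5·x - 1], [2·x·y - 4·y, x^2 - 4·x - 2]].
At the point, J = [[-8.5000, 2.5000], [-7.5000, 0.2500]] (det J = 16.6250).
Solving J·Δ = −F gives Δ = (0.1880, 0.1391).
Then the next iterate is (x, y)₁ = (-0.3120, 1.6391).
Re-evaluating at (-0.3120, 1.6391): F = (-0.003878, -0.073047), so ‖F‖₂ = 0.0731.

0.0731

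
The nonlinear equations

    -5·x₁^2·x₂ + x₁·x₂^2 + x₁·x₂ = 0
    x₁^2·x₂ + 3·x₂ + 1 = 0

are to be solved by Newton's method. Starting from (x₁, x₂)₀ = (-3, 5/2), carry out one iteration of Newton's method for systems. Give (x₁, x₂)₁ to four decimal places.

At (-3, 5/2): F = (-138.7500, 31.0000).
Jacobian J = [[-10·x₁·x₂ + x₂^2 + x₂, -5·x₁^2 + 2·x₁·x₂ + x₁], [2·x₁·x₂, x₁^2 + 3]].
At the point, J = [[83.7500, -63.0000], [-15.0000, 12.0000]] (det J = 60.0000).
Solving J·Δ = −F gives Δ = (-4.8000, -8.5833).
Then the next iterate is (x₁, x₂)₁ = (-7.8000, -6.0833).

(-7.8000, -6.0833)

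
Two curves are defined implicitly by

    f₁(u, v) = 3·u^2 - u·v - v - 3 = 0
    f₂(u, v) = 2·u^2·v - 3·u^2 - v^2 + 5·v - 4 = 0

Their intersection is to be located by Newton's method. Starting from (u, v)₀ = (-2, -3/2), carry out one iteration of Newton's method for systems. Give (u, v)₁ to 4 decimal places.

At (-2, -3/2): F = (7.5000, -37.7500).
Jacobian J = [[6·u - v, -u - 1], [4·u·v - 6·u, 2·u^2 - 2·v + 5]].
At the point, J = [[-10.5000, 1.0000], [24.0000, 16.0000]] (det J = -192.0000).
Solving J·Δ = −F gives Δ = (0.8216, 1.1270).
Then the next iterate is (u, v)₁ = (-1.1784, -0.3730).

(-1.1784, -0.3730)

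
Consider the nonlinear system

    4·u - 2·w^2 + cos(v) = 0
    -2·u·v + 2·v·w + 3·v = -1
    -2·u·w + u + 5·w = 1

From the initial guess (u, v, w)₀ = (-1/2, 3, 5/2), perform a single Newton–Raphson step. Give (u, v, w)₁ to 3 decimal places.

(2.182, 1.985, 2.038)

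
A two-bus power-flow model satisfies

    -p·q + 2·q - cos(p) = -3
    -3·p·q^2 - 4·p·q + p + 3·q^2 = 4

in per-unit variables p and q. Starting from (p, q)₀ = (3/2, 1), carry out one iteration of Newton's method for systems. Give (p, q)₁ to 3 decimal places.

(10.057, -5.816)

At (3/2, 1): F = (3.42926, -10.000).
Jacobian J = [[-q + sin(p), -p + 2], [-3·q^2 - 4·q + 1, -6·p·q - 4·p + 6·q]].
At the point, J = [[-0.00251, 0.500], [-6.000, -9.000]] (det J = 3.02255).
Solving J·Δ = −F gives Δ = (8.557, -6.816).
Then the next iterate is (p, q)₁ = (10.057, -5.816).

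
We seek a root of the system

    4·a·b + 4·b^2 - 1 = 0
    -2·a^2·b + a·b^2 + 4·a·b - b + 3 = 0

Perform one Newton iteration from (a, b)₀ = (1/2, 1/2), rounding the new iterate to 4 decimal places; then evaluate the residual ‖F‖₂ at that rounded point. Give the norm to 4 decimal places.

51.2354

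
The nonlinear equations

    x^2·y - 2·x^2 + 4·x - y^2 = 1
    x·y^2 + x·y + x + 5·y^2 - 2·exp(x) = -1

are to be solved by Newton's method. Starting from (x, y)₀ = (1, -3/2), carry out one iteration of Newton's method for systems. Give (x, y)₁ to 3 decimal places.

(0.810, -0.955)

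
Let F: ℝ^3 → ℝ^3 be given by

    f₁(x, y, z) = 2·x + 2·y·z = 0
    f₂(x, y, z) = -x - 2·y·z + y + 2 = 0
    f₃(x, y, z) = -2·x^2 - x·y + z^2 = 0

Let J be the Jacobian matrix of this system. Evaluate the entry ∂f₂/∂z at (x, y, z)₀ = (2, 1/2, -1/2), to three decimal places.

∂f₂/∂z = -2·y.
At (2, 1/2, -1/2) this is -1.000.

-1.000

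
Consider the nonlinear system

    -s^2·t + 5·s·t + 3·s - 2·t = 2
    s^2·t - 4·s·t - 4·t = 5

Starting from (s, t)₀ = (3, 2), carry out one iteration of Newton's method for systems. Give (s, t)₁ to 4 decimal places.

At (3, 2): F = (15.0000, -19.0000).
Jacobian J = [[-2·s·t + 5·t + 3, -s^2 + 5·s - 2], [2·s·t - 4·t, s^2 - 4·s - 4]].
At the point, J = [[1.0000, 4.0000], [4.0000, -7.0000]] (det J = -23.0000).
Solving J·Δ = −F gives Δ = (-1.2609, -3.4348).
Then the next iterate is (s, t)₁ = (1.7391, -1.4348).

(1.7391, -1.4348)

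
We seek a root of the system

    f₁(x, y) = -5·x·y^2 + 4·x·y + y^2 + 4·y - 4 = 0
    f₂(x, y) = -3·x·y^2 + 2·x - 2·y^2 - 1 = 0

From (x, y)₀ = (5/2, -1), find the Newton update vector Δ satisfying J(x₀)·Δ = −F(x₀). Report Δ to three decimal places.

(-2.664, 0.149)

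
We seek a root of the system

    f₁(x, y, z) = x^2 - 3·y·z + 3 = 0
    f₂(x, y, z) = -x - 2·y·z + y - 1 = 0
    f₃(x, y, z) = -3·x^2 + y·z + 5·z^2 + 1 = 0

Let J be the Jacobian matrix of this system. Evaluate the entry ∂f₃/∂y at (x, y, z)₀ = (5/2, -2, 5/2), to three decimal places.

2.500

∂f₃/∂y = z.
At (5/2, -2, 5/2) this is 2.500.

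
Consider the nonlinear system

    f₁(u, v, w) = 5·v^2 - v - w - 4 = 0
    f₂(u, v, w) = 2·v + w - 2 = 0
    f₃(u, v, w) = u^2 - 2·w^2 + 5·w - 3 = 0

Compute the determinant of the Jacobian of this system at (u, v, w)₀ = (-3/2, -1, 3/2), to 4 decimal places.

27.0000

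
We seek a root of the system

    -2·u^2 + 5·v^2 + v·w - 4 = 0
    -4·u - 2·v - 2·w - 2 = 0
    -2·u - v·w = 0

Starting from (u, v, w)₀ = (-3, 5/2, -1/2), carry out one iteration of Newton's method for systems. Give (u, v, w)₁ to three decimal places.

(-1.844, 1.428, 1.261)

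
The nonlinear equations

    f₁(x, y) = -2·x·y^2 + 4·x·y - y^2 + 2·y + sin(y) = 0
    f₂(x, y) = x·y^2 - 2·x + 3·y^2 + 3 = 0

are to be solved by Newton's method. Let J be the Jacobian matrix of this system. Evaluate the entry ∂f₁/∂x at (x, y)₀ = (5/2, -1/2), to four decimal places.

∂f₁/∂x = -2·y^2 + 4·y.
At (5/2, -1/2) this is -2.5000.

-2.5000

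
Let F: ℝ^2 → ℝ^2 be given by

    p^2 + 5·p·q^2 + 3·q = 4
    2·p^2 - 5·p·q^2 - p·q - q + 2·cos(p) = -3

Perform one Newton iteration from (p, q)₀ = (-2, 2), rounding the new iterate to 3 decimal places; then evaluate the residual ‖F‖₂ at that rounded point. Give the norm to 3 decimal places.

15.230

At (-2, 2): F = (-34.000, 52.16771).
Jacobian J = [[2·p + 5·q^2, 10·p·q + 3], [4·p - 5·q^2 - q - 2·sin(p), -10·p·q - p - 1]].
At the point, J = [[16.000, -37.000], [-28.18141, 41.000]] (det J = -386.71199).
Solving J·Δ = −F gives Δ = (1.387, -0.319).
Then the next iterate is (p, q)₁ = (-0.613, 1.681).
Re-evaluating at (-0.613, 1.681): F = (-7.24219, 13.39780), so ‖F‖₂ = 15.230.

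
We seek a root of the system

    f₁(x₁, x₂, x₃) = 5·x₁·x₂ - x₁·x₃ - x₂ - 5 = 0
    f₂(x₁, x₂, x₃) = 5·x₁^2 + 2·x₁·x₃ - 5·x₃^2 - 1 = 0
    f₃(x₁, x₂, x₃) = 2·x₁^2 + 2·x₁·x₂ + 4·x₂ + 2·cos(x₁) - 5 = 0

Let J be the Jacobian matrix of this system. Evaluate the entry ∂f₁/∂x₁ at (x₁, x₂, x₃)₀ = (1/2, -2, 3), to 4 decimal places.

∂f₁/∂x₁ = 5·x₂ - x₃.
At (1/2, -2, 3) this is -13.0000.

-13.0000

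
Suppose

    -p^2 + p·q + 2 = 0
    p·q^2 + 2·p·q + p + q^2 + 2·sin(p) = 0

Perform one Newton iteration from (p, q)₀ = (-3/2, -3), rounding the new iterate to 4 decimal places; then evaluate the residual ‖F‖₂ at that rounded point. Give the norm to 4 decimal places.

At (-3/2, -3): F = (4.2500, 1.005010).
Jacobian J = [[-2·p + q, p], [q^2 + 2·q + 2·cos(p) + 1, 2·p·q + 2·p + 2·q]].
At the point, J = [[0.0000, -1.5000], [4.141474, 0.0000]] (det J = 6.212212).
Solving J·Δ = −F gives Δ = (-0.2427, 2.8333).
Then the next iterate is (p, q)₁ = (-1.7427, -0.1667).
Re-evaluating at (-1.7427, -0.1667): F = (-0.746495, -3.152844), so ‖F‖₂ = 3.2400.

3.2400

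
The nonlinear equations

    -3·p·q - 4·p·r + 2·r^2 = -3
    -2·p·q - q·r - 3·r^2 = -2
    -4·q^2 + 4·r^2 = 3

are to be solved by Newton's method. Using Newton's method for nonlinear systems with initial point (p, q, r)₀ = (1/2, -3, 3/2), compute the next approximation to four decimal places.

(-0.2500, -1.2368, 0.4737)

At (1/2, -3, 3/2): F = (9.0000, 2.7500, -30.0000).
Jacobian J = [[-3·q - 4·r, -3·p, -4·p + 4·r], [-2·q, -2·p - r, -q - 6·r], [0, -8·q, 8·r]].
At the point, J = [[3.0000, -1.5000, 4.0000], [6.0000, -2.5000, -6.0000], [0.0000, 24.0000, 12.0000]] (det J = 1026.0000).
Solving J·Δ = −F gives Δ = (-0.7500, 1.7632, -1.0263).
Then the next iterate is (p, q, r)₁ = (-0.2500, -1.2368, 0.4737).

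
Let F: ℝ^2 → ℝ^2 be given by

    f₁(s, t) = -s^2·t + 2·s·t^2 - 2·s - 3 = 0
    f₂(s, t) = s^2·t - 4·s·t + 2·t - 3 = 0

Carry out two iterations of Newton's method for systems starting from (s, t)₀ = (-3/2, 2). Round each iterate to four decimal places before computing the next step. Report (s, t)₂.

(-1.7242, -1.9387)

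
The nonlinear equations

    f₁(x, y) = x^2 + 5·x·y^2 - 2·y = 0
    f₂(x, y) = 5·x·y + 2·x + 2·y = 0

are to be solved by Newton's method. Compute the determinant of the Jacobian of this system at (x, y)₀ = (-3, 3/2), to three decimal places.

J = [[2·x + 5·y^2, 10·x·y - 2], [5·y + 2, 5·x + 2]].
At the point, J = [[5.250, -47.000], [9.500, -13.000]].
det J = 378.250.

378.250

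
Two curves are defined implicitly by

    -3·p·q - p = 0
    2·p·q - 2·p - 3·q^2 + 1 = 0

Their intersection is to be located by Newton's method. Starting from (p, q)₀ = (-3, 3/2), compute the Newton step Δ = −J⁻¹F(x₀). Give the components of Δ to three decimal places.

At (-3, 3/2): F = (16.500, -8.750).
Jacobian J = [[-3·q - 1, -3·p], [2·q - 2, 2·p - 6·q]].
At the point, J = [[-5.500, 9.000], [1.000, -15.000]] (det J = 73.500).
Solving J·Δ = −F gives Δ = (2.296, -0.430).

(2.296, -0.430)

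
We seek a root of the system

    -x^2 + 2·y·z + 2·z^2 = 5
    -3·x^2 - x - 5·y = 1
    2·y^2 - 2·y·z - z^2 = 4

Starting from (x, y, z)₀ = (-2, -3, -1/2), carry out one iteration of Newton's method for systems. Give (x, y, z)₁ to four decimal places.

(-2.1575, -2.5464, -1.3229)

At (-2, -3, -1/2): F = (-5.5000, 4.0000, 10.7500).
Jacobian J = [[-2·x, 2·z, 2·y + 4·z], [-6·x - 1, -5, 0], [0, 4·y - 2·z, -2·y - 2·z]].
At the point, J = [[4.0000, -1.0000, -8.0000], [11.0000, -5.0000, 0.0000], [0.0000, -11.0000, 7.0000]] (det J = 905.0000).
Solving J·Δ = −F gives Δ = (-0.1575, 0.4536, -0.8229).
Then the next iterate is (x, y, z)₁ = (-2.1575, -2.5464, -1.3229).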